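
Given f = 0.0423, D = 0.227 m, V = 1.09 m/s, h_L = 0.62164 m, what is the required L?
Formula: h_L = f \frac{L}{D} \frac{V^2}{2g}
Substituting knowns: 0.62164 = 0.0423·(L/0.227)·1.09²/(2·9.81)
Solving for L: L = 0.62164·2·9.81·0.227/(0.0423·1.09²) = 55.09 m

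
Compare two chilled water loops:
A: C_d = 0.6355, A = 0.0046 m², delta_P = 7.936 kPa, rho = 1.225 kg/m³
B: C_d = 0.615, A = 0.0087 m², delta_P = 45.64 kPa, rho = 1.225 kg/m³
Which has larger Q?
Q(A) = 332.8 L/s, Q(B) = 1461 L/s. Answer: B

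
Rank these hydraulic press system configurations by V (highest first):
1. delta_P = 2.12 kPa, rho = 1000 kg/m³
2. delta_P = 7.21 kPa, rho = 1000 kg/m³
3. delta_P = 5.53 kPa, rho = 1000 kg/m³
Case 1: V = 2.059 m/s
Case 2: V = 3.797 m/s
Case 3: V = 3.326 m/s
Ranking (highest first): 2, 3, 1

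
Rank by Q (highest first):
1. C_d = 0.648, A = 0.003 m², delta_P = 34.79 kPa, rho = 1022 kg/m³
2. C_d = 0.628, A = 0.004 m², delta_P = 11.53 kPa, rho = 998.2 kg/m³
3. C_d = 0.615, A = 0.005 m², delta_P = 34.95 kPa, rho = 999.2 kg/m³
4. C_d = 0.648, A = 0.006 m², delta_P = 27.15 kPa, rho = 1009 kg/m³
Case 1: Q = 16.04 L/s
Case 2: Q = 12.07 L/s
Case 3: Q = 25.72 L/s
Case 4: Q = 28.52 L/s
Ranking (highest first): 4, 3, 1, 2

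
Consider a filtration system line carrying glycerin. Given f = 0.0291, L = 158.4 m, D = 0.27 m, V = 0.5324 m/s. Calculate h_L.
Formula: h_L = f \frac{L}{D} \frac{V^2}{2g}
h_L = 0.0291·(158.4/0.27)·0.5324²/(2·9.81) = 0.2466 m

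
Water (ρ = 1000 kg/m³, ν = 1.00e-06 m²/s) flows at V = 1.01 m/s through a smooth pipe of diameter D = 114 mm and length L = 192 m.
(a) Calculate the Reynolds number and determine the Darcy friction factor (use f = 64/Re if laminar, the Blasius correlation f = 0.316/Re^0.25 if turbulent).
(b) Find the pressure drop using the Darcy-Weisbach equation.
(a) Re = V·D/ν = 1.01·0.114/1.00e-06 = 115140 → turbulent (Re > 4000); f = 0.316/Re^0.25 = 0.316/115140^0.25 = 0.017155 (Blasius is strictly valid for Re ≲ 1e5; used here as the smooth-pipe estimate the problem specifies)
(b) Darcy-Weisbach: ΔP = f·(L/D)·½ρV²/1000 = 0.017155·(192/0.114)·½·1000·1.01²/1000 = 14.74 kPa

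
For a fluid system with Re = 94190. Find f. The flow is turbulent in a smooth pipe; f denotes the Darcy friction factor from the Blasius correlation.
Formula: f = \frac{0.316}{Re^{0.25}}
f = 0.316/94190^0.25 = 0.01804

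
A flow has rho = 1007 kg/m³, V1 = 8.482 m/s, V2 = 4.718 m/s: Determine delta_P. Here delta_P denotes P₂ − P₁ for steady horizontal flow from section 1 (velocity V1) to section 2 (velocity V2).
Formula: \Delta P = \frac{1}{2} \rho (V_1^2 - V_2^2)
delta_P = 0.5·1007·(8.482² − 4.718²)/1000 = 25.02 kPa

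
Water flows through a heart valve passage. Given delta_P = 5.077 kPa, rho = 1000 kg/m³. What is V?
Formula: V = \sqrt{\frac{2 \Delta P}{\rho}}
V = √(2·(5.077·1000)/1000) = 3.187 m/s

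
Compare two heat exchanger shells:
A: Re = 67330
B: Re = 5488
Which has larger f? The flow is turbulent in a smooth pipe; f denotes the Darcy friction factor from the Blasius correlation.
f(A) = 0.01962, f(B) = 0.03671. Answer: B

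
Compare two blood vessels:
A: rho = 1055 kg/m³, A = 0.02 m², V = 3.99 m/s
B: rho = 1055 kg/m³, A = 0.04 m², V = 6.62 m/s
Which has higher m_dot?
m_dot(A) = 84.19 kg/s, m_dot(B) = 279.4 kg/s. Answer: B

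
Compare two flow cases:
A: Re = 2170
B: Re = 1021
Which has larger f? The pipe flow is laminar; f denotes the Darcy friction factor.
f(A) = 0.02949, f(B) = 0.06268. Answer: B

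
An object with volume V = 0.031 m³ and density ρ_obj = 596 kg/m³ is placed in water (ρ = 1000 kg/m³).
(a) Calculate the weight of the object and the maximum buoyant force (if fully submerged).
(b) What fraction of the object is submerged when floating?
(a) W=rho_obj*g*V=596*9.81*0.031=181.2 N; F_B(max)=rho*g*V=1000*9.81*0.031=304.1 N
(b) Floating fraction=rho_obj/rho=596/1000=0.596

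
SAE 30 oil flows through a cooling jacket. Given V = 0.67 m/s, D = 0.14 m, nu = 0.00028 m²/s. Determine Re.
Formula: Re = \frac{V D}{\nu}
Re = 0.67·0.14/0.00028 = 335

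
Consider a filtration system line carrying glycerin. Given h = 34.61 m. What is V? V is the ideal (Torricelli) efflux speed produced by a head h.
Formula: V = \sqrt{2 g h}
V = √(2·9.81·34.61) = 26.06 m/s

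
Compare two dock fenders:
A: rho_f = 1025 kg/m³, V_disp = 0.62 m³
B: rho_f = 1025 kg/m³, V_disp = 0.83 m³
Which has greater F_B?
F_B(A) = 6234 N, F_B(B) = 8346 N. Answer: B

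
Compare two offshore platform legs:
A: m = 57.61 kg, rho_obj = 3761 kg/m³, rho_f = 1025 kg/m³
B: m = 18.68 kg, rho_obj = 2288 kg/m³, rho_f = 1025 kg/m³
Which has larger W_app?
W_app(A) = 411.1 N, W_app(B) = 101.2 N. Answer: A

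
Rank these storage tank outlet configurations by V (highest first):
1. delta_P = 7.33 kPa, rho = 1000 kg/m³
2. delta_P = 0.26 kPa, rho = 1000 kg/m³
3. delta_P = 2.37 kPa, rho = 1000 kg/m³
Case 1: V = 3.829 m/s
Case 2: V = 0.7211 m/s
Case 3: V = 2.177 m/s
Ranking (highest first): 1, 3, 2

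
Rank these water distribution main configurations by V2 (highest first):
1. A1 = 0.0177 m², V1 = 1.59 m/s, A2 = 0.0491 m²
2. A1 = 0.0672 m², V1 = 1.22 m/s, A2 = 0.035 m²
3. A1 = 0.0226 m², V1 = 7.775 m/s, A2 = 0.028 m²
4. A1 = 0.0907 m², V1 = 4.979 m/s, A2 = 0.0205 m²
Case 1: V2 = 0.5732 m/s
Case 2: V2 = 2.342 m/s
Case 3: V2 = 6.276 m/s
Case 4: V2 = 22.03 m/s
Ranking (highest first): 4, 3, 2, 1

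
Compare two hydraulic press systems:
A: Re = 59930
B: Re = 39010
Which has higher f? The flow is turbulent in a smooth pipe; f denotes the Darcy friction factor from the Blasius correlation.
f(A) = 0.0202, f(B) = 0.02249. Answer: B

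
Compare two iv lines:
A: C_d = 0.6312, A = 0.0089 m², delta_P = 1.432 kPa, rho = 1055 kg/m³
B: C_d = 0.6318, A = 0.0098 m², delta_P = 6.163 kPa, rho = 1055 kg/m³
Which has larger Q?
Q(A) = 9.256 L/s, Q(B) = 21.16 L/s. Answer: B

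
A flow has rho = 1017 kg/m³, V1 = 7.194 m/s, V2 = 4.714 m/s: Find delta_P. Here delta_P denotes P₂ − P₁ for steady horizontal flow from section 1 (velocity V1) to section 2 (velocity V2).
Formula: \Delta P = \frac{1}{2} \rho (V_1^2 - V_2^2)
delta_P = 0.5·1017·(7.194² − 4.714²)/1000 = 15.02 kPa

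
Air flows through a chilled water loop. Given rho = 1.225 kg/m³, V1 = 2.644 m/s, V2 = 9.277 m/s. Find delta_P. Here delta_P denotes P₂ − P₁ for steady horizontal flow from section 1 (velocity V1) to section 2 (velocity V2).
Formula: \Delta P = \frac{1}{2} \rho (V_1^2 - V_2^2)
delta_P = 0.5·1.225·(2.644² − 9.277²)/1000 = -0.04843 kPa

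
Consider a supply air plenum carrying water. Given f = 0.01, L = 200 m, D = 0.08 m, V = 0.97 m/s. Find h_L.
Formula: h_L = f \frac{L}{D} \frac{V^2}{2g}
h_L = 0.01·(200/0.08)·0.97²/(2·9.81) = 1.199 m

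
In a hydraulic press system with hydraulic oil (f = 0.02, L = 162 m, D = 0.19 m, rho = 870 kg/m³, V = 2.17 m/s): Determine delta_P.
Formula: \Delta P = f \frac{L}{D} \frac{\rho V^2}{2}
delta_P = 0.02·(162/0.19)·0.5·870·2.17²/1000 = 34.93 kPa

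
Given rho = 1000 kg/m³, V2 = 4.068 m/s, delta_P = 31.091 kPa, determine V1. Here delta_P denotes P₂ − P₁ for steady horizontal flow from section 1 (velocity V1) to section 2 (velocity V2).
Formula: \Delta P = \frac{1}{2} \rho (V_1^2 - V_2^2)
Substituting knowns: 31.091 = 0.5·1000·(V1² − 4.068²)/1000
Solving for V1: V1 = √(4.068² + 2·(31.091·1000)/1000) = 8.873 m/s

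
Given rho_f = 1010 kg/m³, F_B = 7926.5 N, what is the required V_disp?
Formula: F_B = \rho_f g V_{disp}
Substituting knowns: 7926.5 = 1010·9.81·V_disp
Solving for V_disp: V_disp = 7926.5/(1010·9.81) = 0.8 m³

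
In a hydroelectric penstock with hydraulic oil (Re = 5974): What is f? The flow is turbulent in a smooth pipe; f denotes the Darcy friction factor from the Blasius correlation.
Formula: f = \frac{0.316}{Re^{0.25}}
f = 0.316/5974^0.25 = 0.03594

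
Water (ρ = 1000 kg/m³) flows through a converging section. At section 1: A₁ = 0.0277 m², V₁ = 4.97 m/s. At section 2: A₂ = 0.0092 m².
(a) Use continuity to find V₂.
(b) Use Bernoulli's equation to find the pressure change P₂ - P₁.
(a) Continuity: A₁V₁=A₂V₂ -> V₂=A₁V₁/A₂=0.0277*4.97/0.0092=14.96 m/s
(b) Bernoulli: P₂-P₁=0.5*rho*(V₁^2-V₂^2)/1000=0.5*1000*(4.97^2-14.96^2)/1000=-99.55 kPa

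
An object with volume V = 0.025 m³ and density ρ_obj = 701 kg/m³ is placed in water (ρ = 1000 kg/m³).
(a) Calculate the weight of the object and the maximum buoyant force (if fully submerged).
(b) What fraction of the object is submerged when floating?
(a) W=rho_obj*g*V=701*9.81*0.025=171.9 N; F_B(max)=rho*g*V=1000*9.81*0.025=245.2 N
(b) Floating fraction=rho_obj/rho=701/1000=0.701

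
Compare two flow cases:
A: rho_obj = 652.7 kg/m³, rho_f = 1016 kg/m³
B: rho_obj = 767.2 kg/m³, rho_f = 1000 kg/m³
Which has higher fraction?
fraction(A) = 0.6424, fraction(B) = 0.7672. Answer: B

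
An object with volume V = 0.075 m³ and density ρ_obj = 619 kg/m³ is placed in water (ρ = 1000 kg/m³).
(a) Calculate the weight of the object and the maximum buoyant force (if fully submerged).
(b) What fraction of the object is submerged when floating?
(a) W=rho_obj*g*V=619*9.81*0.075=455.4 N; F_B(max)=rho*g*V=1000*9.81*0.075=735.8 N
(b) Floating fraction=rho_obj/rho=619/1000=0.619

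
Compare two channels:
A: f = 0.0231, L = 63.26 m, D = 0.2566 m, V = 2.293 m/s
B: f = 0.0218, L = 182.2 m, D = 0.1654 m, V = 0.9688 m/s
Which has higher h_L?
h_L(A) = 1.526 m, h_L(B) = 1.149 m. Answer: A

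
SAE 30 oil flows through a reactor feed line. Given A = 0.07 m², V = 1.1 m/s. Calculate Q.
Formula: Q = A V
Q = 0.07·1.1·1000 = 77 L/s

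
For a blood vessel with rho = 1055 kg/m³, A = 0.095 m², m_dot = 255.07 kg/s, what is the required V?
Formula: \dot{m} = \rho A V
Substituting knowns: 255.07 = 1055·0.095·V
Solving for V: V = 255.07/(1055·0.095) = 2.545 m/s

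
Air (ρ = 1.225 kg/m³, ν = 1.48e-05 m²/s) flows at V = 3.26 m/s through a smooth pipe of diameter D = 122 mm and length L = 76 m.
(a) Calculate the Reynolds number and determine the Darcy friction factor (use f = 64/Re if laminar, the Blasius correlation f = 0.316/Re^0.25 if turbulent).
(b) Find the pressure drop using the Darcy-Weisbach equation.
(a) Re = V·D/ν = 3.26·0.122/1.48e-05 = 26873 → turbulent (Re > 4000); f = 0.316/Re^0.25 = 0.316/26873^0.25 = 0.024681
(b) Darcy-Weisbach: ΔP = f·(L/D)·½ρV²/1000 = 0.024681·(76/0.122)·½·1.225·3.26²/1000 = 0.1001 kPa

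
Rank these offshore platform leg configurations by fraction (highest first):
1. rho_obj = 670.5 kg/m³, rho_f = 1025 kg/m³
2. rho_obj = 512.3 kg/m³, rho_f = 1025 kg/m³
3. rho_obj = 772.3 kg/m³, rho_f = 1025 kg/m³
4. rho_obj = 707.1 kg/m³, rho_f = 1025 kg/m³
Case 1: fraction = 0.6541
Case 2: fraction = 0.4998
Case 3: fraction = 0.7535
Case 4: fraction = 0.6899
Ranking (highest first): 3, 4, 1, 2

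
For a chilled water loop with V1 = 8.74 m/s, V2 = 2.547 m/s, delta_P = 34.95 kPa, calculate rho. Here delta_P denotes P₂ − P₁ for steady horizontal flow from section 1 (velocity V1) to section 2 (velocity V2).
Formula: \Delta P = \frac{1}{2} \rho (V_1^2 - V_2^2)
Substituting knowns: 34.95 = 0.5·rho·(8.74² − 2.547²)/1000
Solving for rho: rho = 2·(34.95·1000)/(8.74² − 2.547²) = 1000 kg/m³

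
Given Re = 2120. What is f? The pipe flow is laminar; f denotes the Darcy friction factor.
Formula: f = \frac{64}{Re}
f = 64/2120 = 0.03019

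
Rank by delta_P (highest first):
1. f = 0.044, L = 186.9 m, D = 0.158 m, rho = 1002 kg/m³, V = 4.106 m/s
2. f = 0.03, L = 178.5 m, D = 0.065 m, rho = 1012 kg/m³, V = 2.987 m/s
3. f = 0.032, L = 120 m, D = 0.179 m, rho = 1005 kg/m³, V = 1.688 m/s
Case 1: delta_P = 439.6 kPa
Case 2: delta_P = 371.9 kPa
Case 3: delta_P = 30.72 kPa
Ranking (highest first): 1, 2, 3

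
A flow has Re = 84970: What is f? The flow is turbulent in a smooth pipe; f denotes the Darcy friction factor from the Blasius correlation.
Formula: f = \frac{0.316}{Re^{0.25}}
f = 0.316/84970^0.25 = 0.01851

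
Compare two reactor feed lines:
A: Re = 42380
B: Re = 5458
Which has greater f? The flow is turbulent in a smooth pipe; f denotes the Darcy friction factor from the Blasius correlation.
f(A) = 0.02202, f(B) = 0.03676. Answer: B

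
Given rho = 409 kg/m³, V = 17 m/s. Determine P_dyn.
Formula: P_{dyn} = \frac{1}{2} \rho V^2
P_dyn = 0.5·409·17²/1000 = 59.1 kPa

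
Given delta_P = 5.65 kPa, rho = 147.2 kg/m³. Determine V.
Formula: V = \sqrt{\frac{2 \Delta P}{\rho}}
V = √(2·(5.65·1000)/147.2) = 8.762 m/s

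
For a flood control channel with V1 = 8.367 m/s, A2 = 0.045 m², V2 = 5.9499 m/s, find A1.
Formula: V_2 = \frac{A_1 V_1}{A_2}
Substituting knowns: 5.9499 = A1·8.367/0.045
Solving for A1: A1 = 5.9499·0.045/8.367 = 0.032 m²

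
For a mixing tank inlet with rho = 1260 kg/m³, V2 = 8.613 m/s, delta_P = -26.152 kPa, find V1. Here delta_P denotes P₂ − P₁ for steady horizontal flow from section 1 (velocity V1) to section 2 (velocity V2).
Formula: \Delta P = \frac{1}{2} \rho (V_1^2 - V_2^2)
Substituting knowns: -26.152 = 0.5·1260·(V1² − 8.613²)/1000
Solving for V1: V1 = √(8.613² + 2·(-26.152·1000)/1260) = 5.716 m/s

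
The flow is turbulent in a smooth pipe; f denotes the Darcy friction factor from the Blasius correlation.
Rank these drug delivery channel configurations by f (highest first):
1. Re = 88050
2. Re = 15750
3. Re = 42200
Case 1: f = 0.01834
Case 2: f = 0.02821
Case 3: f = 0.02205
Ranking (highest first): 2, 3, 1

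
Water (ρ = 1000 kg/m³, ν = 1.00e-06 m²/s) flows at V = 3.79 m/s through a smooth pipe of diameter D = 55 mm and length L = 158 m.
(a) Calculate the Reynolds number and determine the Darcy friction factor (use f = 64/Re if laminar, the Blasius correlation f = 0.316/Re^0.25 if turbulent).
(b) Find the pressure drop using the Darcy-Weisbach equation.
(a) Re = V·D/ν = 3.79·0.055/1.00e-06 = 208450 → turbulent (Re > 4000); f = 0.316/Re^0.25 = 0.316/208450^0.25 = 0.014789 (Blasius is strictly valid for Re ≲ 1e5; used here as the smooth-pipe estimate the problem specifies)
(b) Darcy-Weisbach: ΔP = f·(L/D)·½ρV²/1000 = 0.014789·(158/0.055)·½·1000·3.79²/1000 = 305.1 kPa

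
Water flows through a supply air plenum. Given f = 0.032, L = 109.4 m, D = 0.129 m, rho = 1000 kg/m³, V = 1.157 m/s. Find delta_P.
Formula: \Delta P = f \frac{L}{D} \frac{\rho V^2}{2}
delta_P = 0.032·(109.4/0.129)·0.5·1000·1.157²/1000 = 18.16 kPa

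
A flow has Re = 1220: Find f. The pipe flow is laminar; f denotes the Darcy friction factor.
Formula: f = \frac{64}{Re}
f = 64/1220 = 0.05246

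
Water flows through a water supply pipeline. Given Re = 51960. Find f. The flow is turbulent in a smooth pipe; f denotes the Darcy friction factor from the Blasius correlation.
Formula: f = \frac{0.316}{Re^{0.25}}
f = 0.316/51960^0.25 = 0.02093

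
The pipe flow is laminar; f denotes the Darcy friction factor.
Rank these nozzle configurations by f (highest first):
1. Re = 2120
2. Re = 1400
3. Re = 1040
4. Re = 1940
Case 1: f = 0.03019
Case 2: f = 0.04571
Case 3: f = 0.06154
Case 4: f = 0.03299
Ranking (highest first): 3, 2, 4, 1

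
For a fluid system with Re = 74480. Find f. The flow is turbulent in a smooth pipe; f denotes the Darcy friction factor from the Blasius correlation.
Formula: f = \frac{0.316}{Re^{0.25}}
f = 0.316/74480^0.25 = 0.01913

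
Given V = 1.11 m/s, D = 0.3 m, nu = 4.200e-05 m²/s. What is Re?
Formula: Re = \frac{V D}{\nu}
Re = 1.11·0.3/4.200e-05 = 7929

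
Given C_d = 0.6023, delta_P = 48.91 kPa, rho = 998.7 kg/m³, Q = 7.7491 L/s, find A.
Formula: Q = C_d A \sqrt{\frac{2 \Delta P}{\rho}}
Substituting knowns: 7.7491 = 0.6023·A·√(2·(48.91·1000)/998.7)·1000
Solving for A: A = (7.7491/1000)/(0.6023·√(2·(48.91·1000)/998.7)) = 0.0013 m²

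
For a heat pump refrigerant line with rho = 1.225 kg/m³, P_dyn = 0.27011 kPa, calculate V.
Formula: P_{dyn} = \frac{1}{2} \rho V^2
Substituting knowns: 0.27011 = 0.5·1.225·V²/1000
Solving for V: V = √(2·(0.27011·1000)/1.225) = 21 m/s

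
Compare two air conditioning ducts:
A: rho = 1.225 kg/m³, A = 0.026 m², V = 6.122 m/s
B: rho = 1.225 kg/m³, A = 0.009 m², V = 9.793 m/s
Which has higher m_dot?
m_dot(A) = 0.195 kg/s, m_dot(B) = 0.108 kg/s. Answer: A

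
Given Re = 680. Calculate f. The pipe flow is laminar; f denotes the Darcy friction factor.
Formula: f = \frac{64}{Re}
f = 64/680 = 0.09412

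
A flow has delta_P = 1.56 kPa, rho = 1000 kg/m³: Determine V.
Formula: V = \sqrt{\frac{2 \Delta P}{\rho}}
V = √(2·(1.56·1000)/1000) = 1.766 m/s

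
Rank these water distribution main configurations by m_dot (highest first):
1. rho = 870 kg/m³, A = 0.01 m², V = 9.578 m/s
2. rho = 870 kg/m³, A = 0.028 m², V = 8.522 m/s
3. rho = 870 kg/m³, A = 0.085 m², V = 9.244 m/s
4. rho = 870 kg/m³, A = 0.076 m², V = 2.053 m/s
Case 1: m_dot = 83.33 kg/s
Case 2: m_dot = 207.6 kg/s
Case 3: m_dot = 683.6 kg/s
Case 4: m_dot = 135.7 kg/s
Ranking (highest first): 3, 2, 4, 1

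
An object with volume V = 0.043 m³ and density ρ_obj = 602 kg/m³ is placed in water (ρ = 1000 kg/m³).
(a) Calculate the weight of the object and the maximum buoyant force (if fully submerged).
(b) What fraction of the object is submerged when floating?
(a) W=rho_obj*g*V=602*9.81*0.043=253.9 N; F_B(max)=rho*g*V=1000*9.81*0.043=421.8 N
(b) Floating fraction=rho_obj/rho=602/1000=0.602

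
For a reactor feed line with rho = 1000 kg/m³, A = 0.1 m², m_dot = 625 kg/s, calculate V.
Formula: \dot{m} = \rho A V
Substituting knowns: 625 = 1000·0.1·V
Solving for V: V = 625/(1000·0.1) = 6.25 m/s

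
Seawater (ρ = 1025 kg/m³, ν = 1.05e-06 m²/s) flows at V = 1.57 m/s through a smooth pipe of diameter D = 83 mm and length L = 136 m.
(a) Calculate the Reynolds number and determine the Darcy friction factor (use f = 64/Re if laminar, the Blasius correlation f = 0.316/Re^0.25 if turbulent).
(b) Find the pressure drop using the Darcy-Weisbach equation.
(a) Re = V·D/ν = 1.57·0.083/1.05e-06 = 124100 → turbulent (Re > 4000); f = 0.316/Re^0.25 = 0.316/124100^0.25 = 0.016836 (Blasius is strictly valid for Re ≲ 1e5; used here as the smooth-pipe estimate the problem specifies)
(b) Darcy-Weisbach: ΔP = f·(L/D)·½ρV²/1000 = 0.016836·(136/0.083)·½·1025·1.57²/1000 = 34.85 kPa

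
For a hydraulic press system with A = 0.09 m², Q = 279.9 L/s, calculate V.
Formula: Q = A V
Substituting knowns: 279.9 = 0.09·V·1000
Solving for V: V = (279.9/1000)/0.09 = 3.11 m/s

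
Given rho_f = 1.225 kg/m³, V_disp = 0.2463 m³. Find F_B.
Formula: F_B = \rho_f g V_{disp}
F_B = 1.225·9.81·0.2463 = 2.96 N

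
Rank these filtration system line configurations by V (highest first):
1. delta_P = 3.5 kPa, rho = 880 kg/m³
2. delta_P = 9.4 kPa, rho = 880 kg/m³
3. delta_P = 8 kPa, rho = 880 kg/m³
Case 1: V = 2.82 m/s
Case 2: V = 4.622 m/s
Case 3: V = 4.264 m/s
Ranking (highest first): 2, 3, 1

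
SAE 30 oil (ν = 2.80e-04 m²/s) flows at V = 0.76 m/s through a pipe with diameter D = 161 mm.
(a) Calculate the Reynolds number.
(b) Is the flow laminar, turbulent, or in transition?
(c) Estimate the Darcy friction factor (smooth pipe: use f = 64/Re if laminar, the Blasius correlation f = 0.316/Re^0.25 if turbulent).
(a) Re = V·D/ν = 0.76·0.161/2.80e-04 = 437
(b) Flow regime: laminar (Re < 2300)
(c) Friction factor: f = 64/Re = 64/437 = 0.1465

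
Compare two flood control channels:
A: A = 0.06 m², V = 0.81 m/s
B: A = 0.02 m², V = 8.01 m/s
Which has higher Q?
Q(A) = 48.6 L/s, Q(B) = 160.2 L/s. Answer: B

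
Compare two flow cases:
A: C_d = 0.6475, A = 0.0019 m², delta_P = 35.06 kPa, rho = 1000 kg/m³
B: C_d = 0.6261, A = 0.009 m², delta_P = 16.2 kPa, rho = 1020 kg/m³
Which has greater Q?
Q(A) = 10.3 L/s, Q(B) = 31.76 L/s. Answer: B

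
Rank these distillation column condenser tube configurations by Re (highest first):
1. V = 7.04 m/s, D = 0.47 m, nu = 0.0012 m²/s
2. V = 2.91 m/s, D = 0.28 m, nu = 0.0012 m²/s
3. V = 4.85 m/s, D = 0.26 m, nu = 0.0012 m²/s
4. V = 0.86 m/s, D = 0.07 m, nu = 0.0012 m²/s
Case 1: Re = 2757
Case 2: Re = 679
Case 3: Re = 1051
Case 4: Re = 50.17
Ranking (highest first): 1, 3, 2, 4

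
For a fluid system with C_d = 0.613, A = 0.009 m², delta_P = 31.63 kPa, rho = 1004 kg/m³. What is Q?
Formula: Q = C_d A \sqrt{\frac{2 \Delta P}{\rho}}
Q = 0.613·0.009·√(2·(31.63·1000)/1004)·1000 = 43.79 L/s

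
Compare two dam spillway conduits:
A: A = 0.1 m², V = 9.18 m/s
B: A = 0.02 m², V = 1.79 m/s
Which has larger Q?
Q(A) = 918 L/s, Q(B) = 35.8 L/s. Answer: A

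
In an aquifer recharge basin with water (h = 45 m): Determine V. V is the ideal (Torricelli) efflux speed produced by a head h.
Formula: V = \sqrt{2 g h}
V = √(2·9.81·45) = 29.71 m/s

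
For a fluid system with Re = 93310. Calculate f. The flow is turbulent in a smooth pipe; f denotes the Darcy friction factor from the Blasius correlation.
Formula: f = \frac{0.316}{Re^{0.25}}
f = 0.316/93310^0.25 = 0.01808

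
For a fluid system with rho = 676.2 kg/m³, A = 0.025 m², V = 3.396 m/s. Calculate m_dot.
Formula: \dot{m} = \rho A V
m_dot = 676.2·0.025·3.396 = 57.41 kg/s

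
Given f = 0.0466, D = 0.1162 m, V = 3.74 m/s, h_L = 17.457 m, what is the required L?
Formula: h_L = f \frac{L}{D} \frac{V^2}{2g}
Substituting knowns: 17.457 = 0.0466·(L/0.1162)·3.74²/(2·9.81)
Solving for L: L = 17.457·2·9.81·0.1162/(0.0466·3.74²) = 61.06 m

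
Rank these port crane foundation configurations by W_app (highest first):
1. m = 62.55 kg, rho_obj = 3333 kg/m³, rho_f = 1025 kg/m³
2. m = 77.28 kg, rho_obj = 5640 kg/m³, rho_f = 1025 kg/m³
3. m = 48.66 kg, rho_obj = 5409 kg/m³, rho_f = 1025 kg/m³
Case 1: W_app = 424.9 N
Case 2: W_app = 620.3 N
Case 3: W_app = 386.9 N
Ranking (highest first): 2, 1, 3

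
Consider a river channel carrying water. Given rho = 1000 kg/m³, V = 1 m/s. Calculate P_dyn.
Formula: P_{dyn} = \frac{1}{2} \rho V^2
P_dyn = 0.5·1000·1²/1000 = 0.5 kPa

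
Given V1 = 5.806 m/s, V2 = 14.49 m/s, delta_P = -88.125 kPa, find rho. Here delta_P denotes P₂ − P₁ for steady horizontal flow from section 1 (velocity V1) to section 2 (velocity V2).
Formula: \Delta P = \frac{1}{2} \rho (V_1^2 - V_2^2)
Substituting knowns: -88.125 = 0.5·rho·(5.806² − 14.49²)/1000
Solving for rho: rho = 2·(-88.125·1000)/(5.806² − 14.49²) = 1000 kg/m³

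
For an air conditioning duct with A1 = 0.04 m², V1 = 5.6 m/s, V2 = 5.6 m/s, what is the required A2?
Formula: V_2 = \frac{A_1 V_1}{A_2}
Substituting knowns: 5.6 = 0.04·5.6/A2
Solving for A2: A2 = 0.04·5.6/5.6 = 0.04 m²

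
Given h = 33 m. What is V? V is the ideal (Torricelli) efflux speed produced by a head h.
Formula: V = \sqrt{2 g h}
V = √(2·9.81·33) = 25.45 m/s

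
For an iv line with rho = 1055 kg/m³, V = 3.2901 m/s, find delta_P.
Formula: V = \sqrt{\frac{2 \Delta P}{\rho}}
Substituting knowns: 3.2901 = √(2·(delta_P·1000)/1055)
Solving for delta_P: delta_P = 3.2901²·1055/2/1000 = 5.71 kPa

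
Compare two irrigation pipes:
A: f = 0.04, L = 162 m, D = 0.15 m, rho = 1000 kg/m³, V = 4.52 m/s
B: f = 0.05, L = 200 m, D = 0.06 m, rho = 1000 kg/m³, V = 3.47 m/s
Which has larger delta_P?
delta_P(A) = 441.3 kPa, delta_P(B) = 1003 kPa. Answer: B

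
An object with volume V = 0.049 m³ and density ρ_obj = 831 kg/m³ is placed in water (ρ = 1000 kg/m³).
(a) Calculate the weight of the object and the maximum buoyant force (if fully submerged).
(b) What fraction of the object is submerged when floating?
(a) W=rho_obj*g*V=831*9.81*0.049=399.5 N; F_B(max)=rho*g*V=1000*9.81*0.049=480.7 N
(b) Floating fraction=rho_obj/rho=831/1000=0.831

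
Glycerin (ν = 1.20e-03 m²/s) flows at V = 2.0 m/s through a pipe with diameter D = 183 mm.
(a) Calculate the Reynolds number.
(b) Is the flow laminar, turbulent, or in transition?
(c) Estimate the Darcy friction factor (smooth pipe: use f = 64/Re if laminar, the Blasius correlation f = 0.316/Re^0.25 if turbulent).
(a) Re = V·D/ν = 2.0·0.183/1.20e-03 = 305
(b) Flow regime: laminar (Re < 2300)
(c) Friction factor: f = 64/Re = 64/305 = 0.2098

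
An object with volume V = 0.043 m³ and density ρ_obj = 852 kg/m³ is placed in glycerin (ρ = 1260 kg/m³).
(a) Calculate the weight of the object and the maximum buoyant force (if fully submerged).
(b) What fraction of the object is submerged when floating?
(a) W=rho_obj*g*V=852*9.81*0.043=359.4 N; F_B(max)=rho*g*V=1260*9.81*0.043=531.5 N
(b) Floating fraction=rho_obj/rho=852/1260=0.676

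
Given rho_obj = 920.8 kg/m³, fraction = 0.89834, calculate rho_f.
Formula: f_{sub} = \frac{\rho_{obj}}{\rho_f}
Substituting knowns: 0.89834 = 920.8/rho_f
Solving for rho_f: rho_f = 920.8/0.89834 = 1025 kg/m³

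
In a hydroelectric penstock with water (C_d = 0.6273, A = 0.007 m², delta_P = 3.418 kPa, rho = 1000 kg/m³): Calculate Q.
Formula: Q = C_d A \sqrt{\frac{2 \Delta P}{\rho}}
Q = 0.6273·0.007·√(2·(3.418·1000)/1000)·1000 = 11.48 L/s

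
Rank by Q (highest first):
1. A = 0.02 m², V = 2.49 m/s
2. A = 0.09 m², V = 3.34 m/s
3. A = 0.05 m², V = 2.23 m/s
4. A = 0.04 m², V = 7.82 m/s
Case 1: Q = 49.8 L/s
Case 2: Q = 300.6 L/s
Case 3: Q = 111.5 L/s
Case 4: Q = 312.8 L/s
Ranking (highest first): 4, 2, 3, 1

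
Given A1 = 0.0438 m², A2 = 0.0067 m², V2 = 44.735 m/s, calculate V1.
Formula: V_2 = \frac{A_1 V_1}{A_2}
Substituting knowns: 44.735 = 0.0438·V1/0.0067
Solving for V1: V1 = 44.735·0.0067/0.0438 = 6.843 m/s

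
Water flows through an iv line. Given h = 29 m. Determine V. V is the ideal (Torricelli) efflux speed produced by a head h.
Formula: V = \sqrt{2 g h}
V = √(2·9.81·29) = 23.85 m/s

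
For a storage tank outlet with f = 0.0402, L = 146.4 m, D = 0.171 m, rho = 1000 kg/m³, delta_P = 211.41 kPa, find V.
Formula: \Delta P = f \frac{L}{D} \frac{\rho V^2}{2}
Substituting knowns: 211.41 = 0.0402·(146.4/0.171)·0.5·1000·V²/1000
Solving for V: V = √((211.41·1000)/(0.0402·(146.4/0.171)·0.5·1000)) = 3.505 m/s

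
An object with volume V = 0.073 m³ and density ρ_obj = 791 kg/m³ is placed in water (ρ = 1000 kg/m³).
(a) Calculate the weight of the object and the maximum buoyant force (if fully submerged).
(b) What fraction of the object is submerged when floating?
(a) W=rho_obj*g*V=791*9.81*0.073=566.5 N; F_B(max)=rho*g*V=1000*9.81*0.073=716.1 N
(b) Floating fraction=rho_obj/rho=791/1000=0.791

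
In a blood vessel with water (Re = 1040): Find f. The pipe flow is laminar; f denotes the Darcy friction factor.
Formula: f = \frac{64}{Re}
f = 64/1040 = 0.06154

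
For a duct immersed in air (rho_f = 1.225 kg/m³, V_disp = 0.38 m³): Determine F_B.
Formula: F_B = \rho_f g V_{disp}
F_B = 1.225·9.81·0.38 = 4.567 N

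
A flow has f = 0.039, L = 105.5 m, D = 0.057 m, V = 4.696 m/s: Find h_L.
Formula: h_L = f \frac{L}{D} \frac{V^2}{2g}
h_L = 0.039·(105.5/0.057)·4.696²/(2·9.81) = 81.13 m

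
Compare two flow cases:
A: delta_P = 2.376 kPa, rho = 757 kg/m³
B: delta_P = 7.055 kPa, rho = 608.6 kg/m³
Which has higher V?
V(A) = 2.505 m/s, V(B) = 4.815 m/s. Answer: B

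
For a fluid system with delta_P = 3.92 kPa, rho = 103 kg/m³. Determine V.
Formula: V = \sqrt{\frac{2 \Delta P}{\rho}}
V = √(2·(3.92·1000)/103) = 8.724 m/s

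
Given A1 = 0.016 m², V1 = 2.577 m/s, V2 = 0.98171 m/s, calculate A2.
Formula: V_2 = \frac{A_1 V_1}{A_2}
Substituting knowns: 0.98171 = 0.016·2.577/A2
Solving for A2: A2 = 0.016·2.577/0.98171 = 0.042 m²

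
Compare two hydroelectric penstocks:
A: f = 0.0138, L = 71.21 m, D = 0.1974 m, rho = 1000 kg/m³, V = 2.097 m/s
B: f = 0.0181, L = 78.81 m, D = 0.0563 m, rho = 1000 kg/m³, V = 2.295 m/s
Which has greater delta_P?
delta_P(A) = 10.95 kPa, delta_P(B) = 66.72 kPa. Answer: B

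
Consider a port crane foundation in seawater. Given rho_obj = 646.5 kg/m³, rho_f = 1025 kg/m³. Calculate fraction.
Formula: f_{sub} = \frac{\rho_{obj}}{\rho_f}
fraction = 646.5/1025 = 0.6307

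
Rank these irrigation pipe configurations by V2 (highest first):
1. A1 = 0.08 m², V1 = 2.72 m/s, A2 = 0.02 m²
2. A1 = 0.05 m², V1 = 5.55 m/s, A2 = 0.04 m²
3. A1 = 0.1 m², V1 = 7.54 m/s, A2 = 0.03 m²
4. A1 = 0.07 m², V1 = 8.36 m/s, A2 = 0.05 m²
Case 1: V2 = 10.88 m/s
Case 2: V2 = 6.938 m/s
Case 3: V2 = 25.13 m/s
Case 4: V2 = 11.7 m/s
Ranking (highest first): 3, 4, 1, 2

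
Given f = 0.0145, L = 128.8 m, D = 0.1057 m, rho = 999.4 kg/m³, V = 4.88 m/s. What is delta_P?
Formula: \Delta P = f \frac{L}{D} \frac{\rho V^2}{2}
delta_P = 0.0145·(128.8/0.1057)·0.5·999.4·4.88²/1000 = 210.3 kPa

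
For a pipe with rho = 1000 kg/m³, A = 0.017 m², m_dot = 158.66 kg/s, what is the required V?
Formula: \dot{m} = \rho A V
Substituting knowns: 158.66 = 1000·0.017·V
Solving for V: V = 158.66/(1000·0.017) = 9.333 m/s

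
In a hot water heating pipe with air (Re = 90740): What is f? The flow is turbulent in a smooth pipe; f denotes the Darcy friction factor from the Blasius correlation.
Formula: f = \frac{0.316}{Re^{0.25}}
f = 0.316/90740^0.25 = 0.01821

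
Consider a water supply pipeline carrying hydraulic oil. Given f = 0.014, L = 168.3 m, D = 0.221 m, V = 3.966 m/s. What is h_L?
Formula: h_L = f \frac{L}{D} \frac{V^2}{2g}
h_L = 0.014·(168.3/0.221)·3.966²/(2·9.81) = 8.547 m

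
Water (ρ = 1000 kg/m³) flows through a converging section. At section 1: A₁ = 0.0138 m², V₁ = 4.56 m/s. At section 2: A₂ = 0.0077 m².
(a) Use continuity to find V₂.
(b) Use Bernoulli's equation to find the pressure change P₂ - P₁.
(a) Continuity: A₁V₁=A₂V₂ -> V₂=A₁V₁/A₂=0.0138*4.56/0.0077=8.17 m/s
(b) Bernoulli: P₂-P₁=0.5*rho*(V₁^2-V₂^2)/1000=0.5*1000*(4.56^2-8.17^2)/1000=-22.98 kPa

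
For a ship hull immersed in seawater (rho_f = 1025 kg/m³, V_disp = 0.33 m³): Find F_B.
Formula: F_B = \rho_f g V_{disp}
F_B = 1025·9.81·0.33 = 3318 N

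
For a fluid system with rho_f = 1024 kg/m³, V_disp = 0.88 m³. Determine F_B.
Formula: F_B = \rho_f g V_{disp}
F_B = 1024·9.81·0.88 = 8840 N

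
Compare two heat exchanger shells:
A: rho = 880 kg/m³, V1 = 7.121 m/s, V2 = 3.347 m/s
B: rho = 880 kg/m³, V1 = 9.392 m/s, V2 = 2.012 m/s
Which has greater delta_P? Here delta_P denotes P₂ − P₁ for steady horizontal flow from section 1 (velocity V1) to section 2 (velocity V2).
delta_P(A) = 17.38 kPa, delta_P(B) = 37.03 kPa. Answer: B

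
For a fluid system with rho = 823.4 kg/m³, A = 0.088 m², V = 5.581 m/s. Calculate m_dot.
Formula: \dot{m} = \rho A V
m_dot = 823.4·0.088·5.581 = 404.4 kg/s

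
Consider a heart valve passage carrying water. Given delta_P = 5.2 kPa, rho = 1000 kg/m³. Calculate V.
Formula: V = \sqrt{\frac{2 \Delta P}{\rho}}
V = √(2·(5.2·1000)/1000) = 3.225 m/s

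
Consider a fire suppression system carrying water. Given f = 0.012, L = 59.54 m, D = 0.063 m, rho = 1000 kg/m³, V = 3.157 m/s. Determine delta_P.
Formula: \Delta P = f \frac{L}{D} \frac{\rho V^2}{2}
delta_P = 0.012·(59.54/0.063)·0.5·1000·3.157²/1000 = 56.52 kPa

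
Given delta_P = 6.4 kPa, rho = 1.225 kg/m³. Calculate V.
Formula: V = \sqrt{\frac{2 \Delta P}{\rho}}
V = √(2·(6.4·1000)/1.225) = 102.2 m/s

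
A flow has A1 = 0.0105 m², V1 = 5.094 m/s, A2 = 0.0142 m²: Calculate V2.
Formula: V_2 = \frac{A_1 V_1}{A_2}
V2 = 0.0105·5.094/0.0142 = 3.767 m/s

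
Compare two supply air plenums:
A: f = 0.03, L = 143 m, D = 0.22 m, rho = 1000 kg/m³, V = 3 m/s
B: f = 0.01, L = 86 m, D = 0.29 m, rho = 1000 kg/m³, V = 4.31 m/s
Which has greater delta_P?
delta_P(A) = 87.75 kPa, delta_P(B) = 27.54 kPa. Answer: A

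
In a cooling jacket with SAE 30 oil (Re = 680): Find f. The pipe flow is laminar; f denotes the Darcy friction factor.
Formula: f = \frac{64}{Re}
f = 64/680 = 0.09412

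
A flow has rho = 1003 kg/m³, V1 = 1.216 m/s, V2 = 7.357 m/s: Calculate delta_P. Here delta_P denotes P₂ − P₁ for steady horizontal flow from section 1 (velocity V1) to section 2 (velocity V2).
Formula: \Delta P = \frac{1}{2} \rho (V_1^2 - V_2^2)
delta_P = 0.5·1003·(1.216² − 7.357²)/1000 = -26.4 kPa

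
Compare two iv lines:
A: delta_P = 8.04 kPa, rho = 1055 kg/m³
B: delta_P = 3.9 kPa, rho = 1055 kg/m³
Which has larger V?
V(A) = 3.904 m/s, V(B) = 2.719 m/s. Answer: A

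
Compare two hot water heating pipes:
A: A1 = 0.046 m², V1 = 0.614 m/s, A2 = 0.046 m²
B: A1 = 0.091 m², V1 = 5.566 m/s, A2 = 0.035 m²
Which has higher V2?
V2(A) = 0.614 m/s, V2(B) = 14.47 m/s. Answer: B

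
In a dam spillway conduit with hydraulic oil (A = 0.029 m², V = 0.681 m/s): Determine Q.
Formula: Q = A V
Q = 0.029·0.681·1000 = 19.75 L/s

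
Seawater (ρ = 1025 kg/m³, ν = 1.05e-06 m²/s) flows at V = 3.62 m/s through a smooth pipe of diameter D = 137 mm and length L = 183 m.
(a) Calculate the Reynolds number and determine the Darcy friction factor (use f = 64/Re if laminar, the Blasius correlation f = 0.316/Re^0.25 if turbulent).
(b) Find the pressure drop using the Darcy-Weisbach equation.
(a) Re = V·D/ν = 3.62·0.137/1.05e-06 = 472320 → turbulent (Re > 4000); f = 0.316/Re^0.25 = 0.316/472320^0.25 = 0.012054 (Blasius is strictly valid for Re ≲ 1e5; used here as the smooth-pipe estimate the problem specifies)
(b) Darcy-Weisbach: ΔP = f·(L/D)·½ρV²/1000 = 0.012054·(183/0.137)·½·1025·3.62²/1000 = 108.1 kPa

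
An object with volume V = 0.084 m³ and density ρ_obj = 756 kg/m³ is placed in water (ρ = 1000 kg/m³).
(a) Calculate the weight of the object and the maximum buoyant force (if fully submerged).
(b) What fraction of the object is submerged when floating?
(a) W=rho_obj*g*V=756*9.81*0.084=623.0 N; F_B(max)=rho*g*V=1000*9.81*0.084=824.0 N
(b) Floating fraction=rho_obj/rho=756/1000=0.756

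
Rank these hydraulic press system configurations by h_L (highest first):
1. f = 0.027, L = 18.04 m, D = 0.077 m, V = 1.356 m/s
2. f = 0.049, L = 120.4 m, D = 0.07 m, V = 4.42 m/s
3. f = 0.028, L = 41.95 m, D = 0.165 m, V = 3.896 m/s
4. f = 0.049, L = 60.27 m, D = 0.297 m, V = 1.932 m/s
Case 1: h_L = 0.5928 m
Case 2: h_L = 83.92 m
Case 3: h_L = 5.507 m
Case 4: h_L = 1.892 m
Ranking (highest first): 2, 3, 4, 1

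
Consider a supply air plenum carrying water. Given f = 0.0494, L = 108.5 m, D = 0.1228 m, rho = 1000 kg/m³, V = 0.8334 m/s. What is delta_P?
Formula: \Delta P = f \frac{L}{D} \frac{\rho V^2}{2}
delta_P = 0.0494·(108.5/0.1228)·0.5·1000·0.8334²/1000 = 15.16 kPa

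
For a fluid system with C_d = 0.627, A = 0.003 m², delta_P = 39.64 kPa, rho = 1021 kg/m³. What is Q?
Formula: Q = C_d A \sqrt{\frac{2 \Delta P}{\rho}}
Q = 0.627·0.003·√(2·(39.64·1000)/1021)·1000 = 16.58 L/s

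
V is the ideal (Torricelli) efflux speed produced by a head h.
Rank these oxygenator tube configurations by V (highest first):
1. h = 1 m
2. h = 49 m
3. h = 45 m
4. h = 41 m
Case 1: V = 4.429 m/s
Case 2: V = 31.01 m/s
Case 3: V = 29.71 m/s
Case 4: V = 28.36 m/s
Ranking (highest first): 2, 3, 4, 1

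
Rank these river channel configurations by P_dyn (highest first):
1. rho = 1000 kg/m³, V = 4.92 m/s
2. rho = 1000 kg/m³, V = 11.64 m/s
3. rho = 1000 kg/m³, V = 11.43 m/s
Case 1: P_dyn = 12.1 kPa
Case 2: P_dyn = 67.74 kPa
Case 3: P_dyn = 65.32 kPa
Ranking (highest first): 2, 3, 1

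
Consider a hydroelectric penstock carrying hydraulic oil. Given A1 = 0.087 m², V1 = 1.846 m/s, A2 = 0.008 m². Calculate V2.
Formula: V_2 = \frac{A_1 V_1}{A_2}
V2 = 0.087·1.846/0.008 = 20.08 m/s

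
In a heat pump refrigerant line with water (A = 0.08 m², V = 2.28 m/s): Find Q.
Formula: Q = A V
Q = 0.08·2.28·1000 = 182.4 L/s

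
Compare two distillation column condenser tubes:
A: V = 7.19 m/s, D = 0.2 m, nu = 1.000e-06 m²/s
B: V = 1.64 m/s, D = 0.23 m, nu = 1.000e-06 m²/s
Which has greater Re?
Re(A) = 1.438e+06, Re(B) = 377200. Answer: A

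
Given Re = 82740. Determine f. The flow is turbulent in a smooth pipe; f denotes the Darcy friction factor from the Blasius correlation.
Formula: f = \frac{0.316}{Re^{0.25}}
f = 0.316/82740^0.25 = 0.01863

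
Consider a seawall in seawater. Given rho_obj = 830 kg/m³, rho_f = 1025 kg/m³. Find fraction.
Formula: f_{sub} = \frac{\rho_{obj}}{\rho_f}
fraction = 830/1025 = 0.8098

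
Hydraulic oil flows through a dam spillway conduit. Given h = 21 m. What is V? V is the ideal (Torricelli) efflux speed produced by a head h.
Formula: V = \sqrt{2 g h}
V = √(2·9.81·21) = 20.3 m/s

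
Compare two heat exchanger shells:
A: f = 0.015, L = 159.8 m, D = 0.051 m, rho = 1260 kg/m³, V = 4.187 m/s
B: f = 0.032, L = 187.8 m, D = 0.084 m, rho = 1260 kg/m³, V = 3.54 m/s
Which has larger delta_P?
delta_P(A) = 519.1 kPa, delta_P(B) = 564.8 kPa. Answer: B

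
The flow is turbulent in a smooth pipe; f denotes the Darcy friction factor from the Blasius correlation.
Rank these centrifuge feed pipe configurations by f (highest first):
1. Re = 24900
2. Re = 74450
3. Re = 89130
Case 1: f = 0.02516
Case 2: f = 0.01913
Case 3: f = 0.01829
Ranking (highest first): 1, 2, 3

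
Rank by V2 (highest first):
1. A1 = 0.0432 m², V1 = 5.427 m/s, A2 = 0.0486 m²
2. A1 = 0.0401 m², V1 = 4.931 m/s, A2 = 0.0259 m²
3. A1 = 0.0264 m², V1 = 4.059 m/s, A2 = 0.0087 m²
Case 1: V2 = 4.824 m/s
Case 2: V2 = 7.634 m/s
Case 3: V2 = 12.32 m/s
Ranking (highest first): 3, 2, 1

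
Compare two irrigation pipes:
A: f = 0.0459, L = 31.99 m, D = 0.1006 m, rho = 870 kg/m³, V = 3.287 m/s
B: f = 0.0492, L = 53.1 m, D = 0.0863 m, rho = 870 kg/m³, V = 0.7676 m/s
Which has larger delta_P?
delta_P(A) = 68.6 kPa, delta_P(B) = 7.759 kPa. Answer: A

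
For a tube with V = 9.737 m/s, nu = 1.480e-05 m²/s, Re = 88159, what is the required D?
Formula: Re = \frac{V D}{\nu}
Substituting knowns: 88159 = 9.737·D/1.480e-05
Solving for D: D = 88159·1.480e-05/9.737 = 0.134 m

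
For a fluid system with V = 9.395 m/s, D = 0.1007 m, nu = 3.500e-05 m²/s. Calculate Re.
Formula: Re = \frac{V D}{\nu}
Re = 9.395·0.1007/3.500e-05 = 27031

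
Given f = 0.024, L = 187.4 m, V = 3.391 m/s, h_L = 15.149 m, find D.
Formula: h_L = f \frac{L}{D} \frac{V^2}{2g}
Substituting knowns: 15.149 = 0.024·(187.4/D)·3.391²/(2·9.81)
Solving for D: D = 0.024·187.4·3.391²/(2·9.81·15.149) = 0.174 m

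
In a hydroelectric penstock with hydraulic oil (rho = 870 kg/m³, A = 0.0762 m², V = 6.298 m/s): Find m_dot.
Formula: \dot{m} = \rho A V
m_dot = 870·0.0762·6.298 = 417.5 kg/s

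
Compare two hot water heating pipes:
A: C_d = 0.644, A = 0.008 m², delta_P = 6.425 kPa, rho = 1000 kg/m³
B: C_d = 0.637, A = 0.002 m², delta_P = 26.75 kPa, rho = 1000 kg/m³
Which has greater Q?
Q(A) = 18.47 L/s, Q(B) = 9.319 L/s. Answer: A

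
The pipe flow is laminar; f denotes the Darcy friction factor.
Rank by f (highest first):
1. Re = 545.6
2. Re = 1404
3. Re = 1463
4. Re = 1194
Case 1: f = 0.1173
Case 2: f = 0.04558
Case 3: f = 0.04375
Case 4: f = 0.0536
Ranking (highest first): 1, 4, 2, 3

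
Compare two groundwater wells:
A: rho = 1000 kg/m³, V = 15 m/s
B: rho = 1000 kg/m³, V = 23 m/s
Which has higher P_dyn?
P_dyn(A) = 112.5 kPa, P_dyn(B) = 264.5 kPa. Answer: B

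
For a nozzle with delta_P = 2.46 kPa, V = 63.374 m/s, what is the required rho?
Formula: V = \sqrt{\frac{2 \Delta P}{\rho}}
Substituting knowns: 63.374 = √(2·(2.46·1000)/rho)
Solving for rho: rho = 2·(2.46·1000)/63.374² = 1.225 kg/m³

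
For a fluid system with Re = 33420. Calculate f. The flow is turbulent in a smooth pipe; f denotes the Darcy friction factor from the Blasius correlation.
Formula: f = \frac{0.316}{Re^{0.25}}
f = 0.316/33420^0.25 = 0.02337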